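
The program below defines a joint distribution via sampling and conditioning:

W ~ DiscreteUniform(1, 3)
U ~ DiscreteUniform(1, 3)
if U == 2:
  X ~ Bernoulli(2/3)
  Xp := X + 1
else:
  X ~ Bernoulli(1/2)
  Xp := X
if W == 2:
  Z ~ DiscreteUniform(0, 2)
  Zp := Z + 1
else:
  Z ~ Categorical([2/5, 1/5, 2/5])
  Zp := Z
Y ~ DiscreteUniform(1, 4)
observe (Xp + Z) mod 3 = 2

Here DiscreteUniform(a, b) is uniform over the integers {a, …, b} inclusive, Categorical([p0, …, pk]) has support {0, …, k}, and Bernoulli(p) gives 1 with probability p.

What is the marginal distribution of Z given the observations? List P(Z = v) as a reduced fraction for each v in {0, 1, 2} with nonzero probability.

P(Z=0) = 34/129, P(Z=1) = 44/129, P(Z=2) = 17/43

Enumerate traces; 72 have nonzero weight after conditioning:
  (W=1, U=1, X=0, Z=2, Y=1) weight 1/180
  (W=1, U=1, X=0, Z=2, Y=2) weight 1/180
  (W=1, U=1, X=0, Z=2, Y=3) weight 1/180
  (W=1, U=1, X=0, Z=2, Y=4) weight 1/180
  (W=1, U=1, X=1, Z=1, Y=1) weight 1/360
  (W=1, U=1, X=1, Z=1, Y=2) weight 1/360
  (W=1, U=1, X=1, Z=1, Y=3) weight 1/360
  (W=1, U=1, X=1, Z=1, Y=4) weight 1/360
  (W=1, U=2, X=1, Z=0, Y=1) weight 1/135
  … 63 more
Group by Z:
  weight(Z=0) = 34/405
  weight(Z=1) = 44/405
  weight(Z=2) = 17/135
Total weight = 34/405 + 44/405 + 17/135 = 43/135
P(Z=0 | obs) = 34/405 / 43/135 = 34/129
P(Z=1 | obs) = 44/405 / 43/135 = 44/129
P(Z=2 | obs) = 17/135 / 43/135 = 17/43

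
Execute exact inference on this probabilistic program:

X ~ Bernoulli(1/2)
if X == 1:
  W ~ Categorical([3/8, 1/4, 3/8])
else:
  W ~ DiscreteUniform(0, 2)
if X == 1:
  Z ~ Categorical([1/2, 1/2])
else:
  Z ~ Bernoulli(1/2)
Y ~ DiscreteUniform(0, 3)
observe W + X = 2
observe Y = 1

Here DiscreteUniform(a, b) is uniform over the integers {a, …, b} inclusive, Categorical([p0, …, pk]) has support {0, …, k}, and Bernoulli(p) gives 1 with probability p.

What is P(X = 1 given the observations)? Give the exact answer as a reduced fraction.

P(X = 1 | obs) = 3/7

Enumerate traces; 4 have nonzero weight after conditioning:
  (X=0, W=2, Z=0, Y=1) weight 1/48
  (X=0, W=2, Z=1, Y=1) weight 1/48
  (X=1, W=1, Z=0, Y=1) weight 1/64
  (X=1, W=1, Z=1, Y=1) weight 1/64
Group by X:
  weight(X=0) = 1/24
  weight(X=1) = 1/32
Total weight = 1/24 + 1/32 = 7/96
P(X=0 | obs) = 1/24 / 7/96 = 4/7
P(X=1 | obs) = 1/32 / 7/96 = 3/7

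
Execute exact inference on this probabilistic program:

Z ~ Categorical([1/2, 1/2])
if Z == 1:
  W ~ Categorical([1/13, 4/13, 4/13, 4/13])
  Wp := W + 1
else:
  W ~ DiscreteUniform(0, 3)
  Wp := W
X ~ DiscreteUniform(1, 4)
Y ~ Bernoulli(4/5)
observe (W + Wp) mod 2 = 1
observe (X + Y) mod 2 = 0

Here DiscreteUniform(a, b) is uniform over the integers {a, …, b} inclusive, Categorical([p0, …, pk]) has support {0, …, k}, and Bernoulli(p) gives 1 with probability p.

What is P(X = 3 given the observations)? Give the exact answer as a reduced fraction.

P(X = 3 | obs) = 2/5

Enumerate traces; 16 have nonzero weight after conditioning:
  (Z=1, W=0, X=1, Y=1) weight 1/130
  (Z=1, W=0, X=2, Y=0) weight 1/520
  (Z=1, W=0, X=3, Y=1) weight 1/130
  (Z=1, W=0, X=4, Y=0) weight 1/520
  (Z=1, W=1, X=1, Y=1) weight 2/65
  (Z=1, W=1, X=2, Y=0) weight 1/130
  (Z=1, W=1, X=3, Y=1) weight 2/65
  (Z=1, W=1, X=4, Y=0) weight 1/130
  … 8 more
Group by X:
  weight(X=1) = 1/10
  weight(X=2) = 1/40
  weight(X=3) = 1/10
  weight(X=4) = 1/40
Total weight = 1/10 + 1/40 + 1/10 + 1/40 = 1/4
P(X=1 | obs) = 1/10 / 1/4 = 2/5
P(X=2 | obs) = 1/40 / 1/4 = 1/10
P(X=3 | obs) = 1/10 / 1/4 = 2/5
P(X=4 | obs) = 1/40 / 1/4 = 1/10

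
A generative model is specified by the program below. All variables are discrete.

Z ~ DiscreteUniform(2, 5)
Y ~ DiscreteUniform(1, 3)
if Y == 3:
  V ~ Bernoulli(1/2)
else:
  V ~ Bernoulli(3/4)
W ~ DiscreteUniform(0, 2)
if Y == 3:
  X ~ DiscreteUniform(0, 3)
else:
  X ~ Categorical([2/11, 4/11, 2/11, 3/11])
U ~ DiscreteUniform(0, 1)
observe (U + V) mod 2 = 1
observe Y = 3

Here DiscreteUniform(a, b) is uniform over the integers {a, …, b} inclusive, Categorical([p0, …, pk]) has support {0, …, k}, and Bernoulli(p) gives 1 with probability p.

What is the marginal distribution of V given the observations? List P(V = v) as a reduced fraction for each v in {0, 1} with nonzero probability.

Enumerate traces; 96 have nonzero weight after conditioning:
  (Z=2, Y=3, V=0, W=0, X=0, U=1) weight 1/576
  (Z=2, Y=3, V=0, W=0, X=1, U=1) weight 1/576
  (Z=2, Y=3, V=0, W=0, X=2, U=1) weight 1/576
  (Z=2, Y=3, V=0, W=0, X=3, U=1) weight 1/576
  (Z=2, Y=3, V=0, W=1, X=0, U=1) weight 1/576
  (Z=2, Y=3, V=0, W=1, X=1, U=1) weight 1/576
  (Z=2, Y=3, V=0, W=1, X=2, U=1) weight 1/576
  (Z=2, Y=3, V=0, W=1, X=3, U=1) weight 1/576
  (Z=2, Y=3, V=1, W=0, X=0, U=0) weight 1/576
  … 87 more
Group by V:
  weight(V=0) = 1/12
  weight(V=1) = 1/12
Total weight = 1/12 + 1/12 = 1/6
P(V=0 | obs) = 1/12 / 1/6 = 1/2
P(V=1 | obs) = 1/12 / 1/6 = 1/2

P(V=0) = 1/2, P(V=1) = 1/2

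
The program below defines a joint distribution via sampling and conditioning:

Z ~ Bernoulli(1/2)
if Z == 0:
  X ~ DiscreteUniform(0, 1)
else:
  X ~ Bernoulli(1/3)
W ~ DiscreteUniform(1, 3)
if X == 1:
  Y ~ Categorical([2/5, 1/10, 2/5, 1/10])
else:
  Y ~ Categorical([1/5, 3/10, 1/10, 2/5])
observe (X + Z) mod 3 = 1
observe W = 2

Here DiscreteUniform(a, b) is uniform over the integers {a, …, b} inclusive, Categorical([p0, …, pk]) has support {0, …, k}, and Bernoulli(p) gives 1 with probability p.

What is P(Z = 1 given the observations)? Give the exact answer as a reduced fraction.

Enumerate traces; 8 have nonzero weight after conditioning:
  (Z=0, X=1, W=2, Y=0) weight 1/30
  (Z=0, X=1, W=2, Y=1) weight 1/120
  (Z=0, X=1, W=2, Y=2) weight 1/30
  (Z=0, X=1, W=2, Y=3) weight 1/120
  (Z=1, X=0, W=2, Y=0) weight 1/45
  (Z=1, X=0, W=2, Y=1) weight 1/30
  (Z=1, X=0, W=2, Y=2) weight 1/90
  (Z=1, X=0, W=2, Y=3) weight 2/45
Group by Z:
  weight(Z=0) = 1/12
  weight(Z=1) = 1/9
Total weight = 1/12 + 1/9 = 7/36
P(Z=0 | obs) = 1/12 / 7/36 = 3/7
P(Z=1 | obs) = 1/9 / 7/36 = 4/7

P(Z = 1 | obs) = 4/7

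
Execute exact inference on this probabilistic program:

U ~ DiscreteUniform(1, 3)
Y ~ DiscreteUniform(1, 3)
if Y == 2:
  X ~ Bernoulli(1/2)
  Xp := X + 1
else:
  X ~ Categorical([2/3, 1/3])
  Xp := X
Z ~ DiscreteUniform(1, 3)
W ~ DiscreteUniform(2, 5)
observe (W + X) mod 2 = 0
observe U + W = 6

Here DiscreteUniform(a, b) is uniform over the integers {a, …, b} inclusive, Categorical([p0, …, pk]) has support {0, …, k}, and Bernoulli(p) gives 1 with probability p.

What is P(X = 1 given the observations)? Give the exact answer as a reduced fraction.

Enumerate traces; 27 have nonzero weight after conditioning:
  (U=1, Y=1, X=1, Z=1, W=5) weight 1/324
  (U=1, Y=1, X=1, Z=2, W=5) weight 1/324
  (U=1, Y=1, X=1, Z=3, W=5) weight 1/324
  (U=1, Y=2, X=1, Z=1, W=5) weight 1/216
  (U=1, Y=2, X=1, Z=2, W=5) weight 1/216
  (U=1, Y=2, X=1, Z=3, W=5) weight 1/216
  (U=1, Y=3, X=1, Z=1, W=5) weight 1/324
  (U=1, Y=3, X=1, Z=2, W=5) weight 1/324
  (U=2, Y=1, X=0, Z=1, W=4) weight 1/162
  … 18 more
Group by X:
  weight(X=0) = 11/216
  weight(X=1) = 7/108
Total weight = 11/216 + 7/108 = 25/216
P(X=0 | obs) = 11/216 / 25/216 = 11/25
P(X=1 | obs) = 7/108 / 25/216 = 14/25

P(X = 1 | obs) = 14/25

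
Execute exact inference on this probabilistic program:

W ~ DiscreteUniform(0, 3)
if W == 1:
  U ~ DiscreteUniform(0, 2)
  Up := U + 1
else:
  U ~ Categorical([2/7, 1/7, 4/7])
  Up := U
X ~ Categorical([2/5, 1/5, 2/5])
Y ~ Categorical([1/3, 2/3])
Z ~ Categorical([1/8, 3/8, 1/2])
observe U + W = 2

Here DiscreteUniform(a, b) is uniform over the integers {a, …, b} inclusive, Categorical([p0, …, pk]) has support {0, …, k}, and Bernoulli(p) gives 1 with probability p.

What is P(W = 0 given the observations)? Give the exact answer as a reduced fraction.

Enumerate traces; 54 have nonzero weight after conditioning:
  (W=0, U=2, X=0, Y=0, Z=0) weight 1/420
  (W=0, U=2, X=0, Y=0, Z=1) weight 1/140
  (W=0, U=2, X=0, Y=0, Z=2) weight 1/105
  (W=0, U=2, X=0, Y=1, Z=0) weight 1/210
  (W=0, U=2, X=0, Y=1, Z=1) weight 1/70
  (W=0, U=2, X=0, Y=1, Z=2) weight 2/105
  (W=0, U=2, X=1, Y=0, Z=0) weight 1/840
  (W=0, U=2, X=1, Y=0, Z=1) weight 1/280
  (W=1, U=1, X=0, Y=0, Z=0) weight 1/720
  (W=2, U=0, X=0, Y=0, Z=0) weight 1/840
  … 44 more
Group by W:
  weight(W=0) = 1/7
  weight(W=1) = 1/12
  weight(W=2) = 1/14
Total weight = 1/7 + 1/12 + 1/14 = 25/84
P(W=0 | obs) = 1/7 / 25/84 = 12/25
P(W=1 | obs) = 1/12 / 25/84 = 7/25
P(W=2 | obs) = 1/14 / 25/84 = 6/25

P(W = 0 | obs) = 12/25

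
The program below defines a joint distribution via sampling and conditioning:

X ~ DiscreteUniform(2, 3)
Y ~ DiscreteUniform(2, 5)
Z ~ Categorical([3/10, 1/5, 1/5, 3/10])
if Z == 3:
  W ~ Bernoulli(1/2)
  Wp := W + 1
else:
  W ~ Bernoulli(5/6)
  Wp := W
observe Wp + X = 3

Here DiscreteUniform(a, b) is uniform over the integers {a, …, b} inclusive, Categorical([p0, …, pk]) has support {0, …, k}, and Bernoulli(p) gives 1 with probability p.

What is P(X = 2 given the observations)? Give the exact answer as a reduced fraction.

P(X = 2 | obs) = 44/51

Enumerate traces; 28 have nonzero weight after conditioning:
  (X=2, Y=2, Z=0, W=1) weight 1/32
  (X=2, Y=2, Z=1, W=1) weight 1/48
  (X=2, Y=2, Z=2, W=1) weight 1/48
  (X=2, Y=2, Z=3, W=0) weight 3/160
  (X=2, Y=3, Z=0, W=1) weight 1/32
  (X=2, Y=3, Z=1, W=1) weight 1/48
  (X=2, Y=3, Z=2, W=1) weight 1/48
  (X=2, Y=3, Z=3, W=0) weight 3/160
  (X=3, Y=2, Z=0, W=0) weight 1/160
  … 19 more
Group by X:
  weight(X=2) = 11/30
  weight(X=3) = 7/120
Total weight = 11/30 + 7/120 = 17/40
P(X=2 | obs) = 11/30 / 17/40 = 44/51
P(X=3 | obs) = 7/120 / 17/40 = 7/51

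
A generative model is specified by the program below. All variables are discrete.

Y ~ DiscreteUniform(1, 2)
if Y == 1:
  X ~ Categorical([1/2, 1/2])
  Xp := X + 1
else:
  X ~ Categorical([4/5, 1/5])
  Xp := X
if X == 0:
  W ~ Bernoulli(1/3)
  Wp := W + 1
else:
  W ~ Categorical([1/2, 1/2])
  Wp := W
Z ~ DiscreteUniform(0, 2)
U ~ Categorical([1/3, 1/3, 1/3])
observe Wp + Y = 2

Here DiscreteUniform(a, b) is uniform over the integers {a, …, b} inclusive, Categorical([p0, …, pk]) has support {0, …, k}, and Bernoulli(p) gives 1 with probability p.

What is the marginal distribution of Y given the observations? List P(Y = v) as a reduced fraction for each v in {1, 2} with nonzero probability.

Enumerate traces; 27 have nonzero weight after conditioning:
  (Y=1, X=0, W=0, Z=0, U=0) weight 1/54
  (Y=1, X=0, W=0, Z=0, U=1) weight 1/54
  (Y=1, X=0, W=0, Z=0, U=2) weight 1/54
  (Y=1, X=0, W=0, Z=1, U=0) weight 1/54
  (Y=1, X=0, W=0, Z=1, U=1) weight 1/54
  (Y=1, X=0, W=0, Z=1, U=2) weight 1/54
  (Y=1, X=0, W=0, Z=2, U=0) weight 1/54
  (Y=1, X=0, W=0, Z=2, U=1) weight 1/54
  (Y=2, X=1, W=0, Z=0, U=0) weight 1/180
  … 18 more
Group by Y:
  weight(Y=1) = 7/24
  weight(Y=2) = 1/20
Total weight = 7/24 + 1/20 = 41/120
P(Y=1 | obs) = 7/24 / 41/120 = 35/41
P(Y=2 | obs) = 1/20 / 41/120 = 6/41

P(Y=1) = 35/41, P(Y=2) = 6/41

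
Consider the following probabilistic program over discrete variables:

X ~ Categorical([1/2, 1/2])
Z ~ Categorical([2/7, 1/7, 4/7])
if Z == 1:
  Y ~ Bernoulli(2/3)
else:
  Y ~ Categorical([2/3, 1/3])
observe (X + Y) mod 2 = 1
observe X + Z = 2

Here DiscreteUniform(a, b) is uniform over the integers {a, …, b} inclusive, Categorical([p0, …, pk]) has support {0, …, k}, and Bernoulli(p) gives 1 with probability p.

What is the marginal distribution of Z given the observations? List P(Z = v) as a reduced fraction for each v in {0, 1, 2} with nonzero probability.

P(Z=1) = 1/5, P(Z=2) = 4/5

Enumerate traces; 2 have nonzero weight after conditioning:
  (X=0, Z=2, Y=1) weight 2/21
  (X=1, Z=1, Y=0) weight 1/42
Group by Z:
  weight(Z=1) = 1/42
  weight(Z=2) = 2/21
Total weight = 1/42 + 2/21 = 5/42
P(Z=1 | obs) = 1/42 / 5/42 = 1/5
P(Z=2 | obs) = 2/21 / 5/42 = 4/5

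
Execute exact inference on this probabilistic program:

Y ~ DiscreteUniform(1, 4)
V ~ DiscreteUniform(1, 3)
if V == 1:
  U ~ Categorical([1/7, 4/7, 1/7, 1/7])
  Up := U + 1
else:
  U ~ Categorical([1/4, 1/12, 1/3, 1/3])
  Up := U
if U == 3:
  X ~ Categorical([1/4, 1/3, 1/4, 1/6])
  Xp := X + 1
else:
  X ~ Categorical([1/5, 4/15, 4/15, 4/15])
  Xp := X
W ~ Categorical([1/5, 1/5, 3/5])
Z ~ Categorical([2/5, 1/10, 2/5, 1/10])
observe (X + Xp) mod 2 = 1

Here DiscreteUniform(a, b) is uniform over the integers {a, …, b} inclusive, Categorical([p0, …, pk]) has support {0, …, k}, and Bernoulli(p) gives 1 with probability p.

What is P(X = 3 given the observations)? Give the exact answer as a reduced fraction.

Enumerate traces; 576 have nonzero weight after conditioning:
  (Y=1, V=1, U=3, X=0, W=0, Z=0) weight 1/4200
  (Y=1, V=1, U=3, X=0, W=0, Z=1) weight 1/16800
  (Y=1, V=1, U=3, X=0, W=0, Z=2) weight 1/4200
  (Y=1, V=1, U=3, X=0, W=0, Z=3) weight 1/16800
  (Y=1, V=1, U=3, X=0, W=1, Z=0) weight 1/4200
  (Y=1, V=1, U=3, X=0, W=1, Z=1) weight 1/16800
  (Y=1, V=1, U=3, X=0, W=1, Z=2) weight 1/4200
  (Y=1, V=1, U=3, X=0, W=1, Z=3) weight 1/16800
  (Y=1, V=1, U=3, X=1, W=0, Z=0) weight 1/3150
  (Y=1, V=1, U=3, X=2, W=0, Z=0) weight 1/4200
  … 566 more
Group by X:
  weight(X=0) = 17/252
  weight(X=1) = 17/189
  weight(X=2) = 17/252
  weight(X=3) = 17/378
Total weight = 17/252 + 17/189 + 17/252 + 17/378 = 17/63
P(X=0 | obs) = 17/252 / 17/63 = 1/4
P(X=1 | obs) = 17/189 / 17/63 = 1/3
P(X=2 | obs) = 17/252 / 17/63 = 1/4
P(X=3 | obs) = 17/378 / 17/63 = 1/6

P(X = 3 | obs) = 1/6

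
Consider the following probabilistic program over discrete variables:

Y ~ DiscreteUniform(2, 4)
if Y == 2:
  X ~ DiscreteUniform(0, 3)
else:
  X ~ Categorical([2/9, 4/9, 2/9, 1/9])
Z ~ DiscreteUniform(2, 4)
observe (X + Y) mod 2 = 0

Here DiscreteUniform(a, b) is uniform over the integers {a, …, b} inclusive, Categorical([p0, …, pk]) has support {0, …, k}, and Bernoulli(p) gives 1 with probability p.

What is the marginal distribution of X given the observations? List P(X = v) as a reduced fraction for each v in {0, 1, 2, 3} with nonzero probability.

Enumerate traces; 18 have nonzero weight after conditioning:
  (Y=2, X=0, Z=2) weight 1/36
  (Y=2, X=0, Z=3) weight 1/36
  (Y=2, X=0, Z=4) weight 1/36
  (Y=2, X=2, Z=2) weight 1/36
  (Y=2, X=2, Z=3) weight 1/36
  (Y=2, X=2, Z=4) weight 1/36
  (Y=3, X=1, Z=2) weight 4/81
  (Y=3, X=1, Z=3) weight 4/81
  (Y=3, X=3, Z=2) weight 1/81
  … 9 more
Group by X:
  weight(X=0) = 17/108
  weight(X=1) = 4/27
  weight(X=2) = 17/108
  weight(X=3) = 1/27
Total weight = 17/108 + 4/27 + 17/108 + 1/27 = 1/2
P(X=0 | obs) = 17/108 / 1/2 = 17/54
P(X=1 | obs) = 4/27 / 1/2 = 8/27
P(X=2 | obs) = 17/108 / 1/2 = 17/54
P(X=3 | obs) = 1/27 / 1/2 = 2/27

P(X=0) = 17/54, P(X=1) = 8/27, P(X=2) = 17/54, P(X=3) = 2/27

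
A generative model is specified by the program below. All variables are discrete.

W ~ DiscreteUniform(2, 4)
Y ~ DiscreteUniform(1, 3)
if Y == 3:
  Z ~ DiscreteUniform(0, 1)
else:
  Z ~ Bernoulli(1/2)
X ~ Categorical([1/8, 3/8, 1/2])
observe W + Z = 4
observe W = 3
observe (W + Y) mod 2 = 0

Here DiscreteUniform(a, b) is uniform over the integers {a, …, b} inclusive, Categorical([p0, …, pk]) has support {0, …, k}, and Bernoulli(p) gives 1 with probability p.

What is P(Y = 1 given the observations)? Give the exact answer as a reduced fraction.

Enumerate traces; 6 have nonzero weight after conditioning:
  (W=3, Y=1, Z=1, X=0) weight 1/144
  (W=3, Y=1, Z=1, X=1) weight 1/48
  (W=3, Y=1, Z=1, X=2) weight 1/36
  (W=3, Y=3, Z=1, X=0) weight 1/144
  (W=3, Y=3, Z=1, X=1) weight 1/48
  (W=3, Y=3, Z=1, X=2) weight 1/36
Group by Y:
  weight(Y=1) = 1/18
  weight(Y=3) = 1/18
Total weight = 1/18 + 1/18 = 1/9
P(Y=1 | obs) = 1/18 / 1/9 = 1/2
P(Y=3 | obs) = 1/18 / 1/9 = 1/2

P(Y = 1 | obs) = 1/2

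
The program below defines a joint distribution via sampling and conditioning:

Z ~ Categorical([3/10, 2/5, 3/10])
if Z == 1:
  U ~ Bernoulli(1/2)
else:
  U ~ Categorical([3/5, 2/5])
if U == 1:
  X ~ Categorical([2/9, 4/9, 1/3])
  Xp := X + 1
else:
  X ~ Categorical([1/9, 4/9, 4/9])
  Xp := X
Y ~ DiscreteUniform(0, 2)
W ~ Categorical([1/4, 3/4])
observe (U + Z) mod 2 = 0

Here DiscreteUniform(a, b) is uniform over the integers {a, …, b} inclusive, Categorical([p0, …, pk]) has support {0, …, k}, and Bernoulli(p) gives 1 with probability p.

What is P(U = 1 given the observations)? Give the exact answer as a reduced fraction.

Enumerate traces; 54 have nonzero weight after conditioning:
  (Z=0, U=0, X=0, Y=0, W=0) weight 1/600
  (Z=0, U=0, X=0, Y=0, W=1) weight 1/200
  (Z=0, U=0, X=0, Y=1, W=0) weight 1/600
  (Z=0, U=0, X=0, Y=1, W=1) weight 1/200
  (Z=0, U=0, X=0, Y=2, W=0) weight 1/600
  (Z=0, U=0, X=0, Y=2, W=1) weight 1/200
  (Z=0, U=0, X=1, Y=0, W=0) weight 1/150
  (Z=0, U=0, X=1, Y=0, W=1) weight 1/50
  (Z=1, U=1, X=0, Y=0, W=0) weight 1/270
  … 45 more
Group by U:
  weight(U=0) = 9/25
  weight(U=1) = 1/5
Total weight = 9/25 + 1/5 = 14/25
P(U=0 | obs) = 9/25 / 14/25 = 9/14
P(U=1 | obs) = 1/5 / 14/25 = 5/14

P(U = 1 | obs) = 5/14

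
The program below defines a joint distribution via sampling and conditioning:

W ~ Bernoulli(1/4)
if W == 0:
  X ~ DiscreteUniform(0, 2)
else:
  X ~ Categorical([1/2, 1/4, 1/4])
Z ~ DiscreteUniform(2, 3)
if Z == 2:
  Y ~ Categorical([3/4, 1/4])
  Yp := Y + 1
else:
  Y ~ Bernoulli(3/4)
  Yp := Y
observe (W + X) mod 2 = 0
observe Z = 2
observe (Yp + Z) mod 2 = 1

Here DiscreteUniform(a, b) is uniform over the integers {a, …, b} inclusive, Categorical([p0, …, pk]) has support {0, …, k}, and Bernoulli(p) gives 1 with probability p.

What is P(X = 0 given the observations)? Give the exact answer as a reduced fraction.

P(X = 0 | obs) = 4/9

Enumerate traces; 3 have nonzero weight after conditioning:
  (W=0, X=0, Z=2, Y=0) weight 3/32
  (W=0, X=2, Z=2, Y=0) weight 3/32
  (W=1, X=1, Z=2, Y=0) weight 3/128
Group by X:
  weight(X=0) = 3/32
  weight(X=1) = 3/128
  weight(X=2) = 3/32
Total weight = 3/32 + 3/128 + 3/32 = 27/128
P(X=0 | obs) = 3/32 / 27/128 = 4/9
P(X=1 | obs) = 3/128 / 27/128 = 1/9
P(X=2 | obs) = 3/32 / 27/128 = 4/9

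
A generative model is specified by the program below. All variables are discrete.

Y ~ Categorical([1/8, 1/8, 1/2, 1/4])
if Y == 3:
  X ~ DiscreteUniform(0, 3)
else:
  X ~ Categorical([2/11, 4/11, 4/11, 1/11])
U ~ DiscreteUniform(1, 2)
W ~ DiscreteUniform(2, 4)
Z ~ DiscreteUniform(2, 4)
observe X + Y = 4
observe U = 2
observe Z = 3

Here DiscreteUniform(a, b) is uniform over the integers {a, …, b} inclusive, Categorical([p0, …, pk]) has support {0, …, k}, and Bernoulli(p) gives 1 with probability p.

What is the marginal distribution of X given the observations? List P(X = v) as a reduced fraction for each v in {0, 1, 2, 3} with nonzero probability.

P(X=1) = 11/45, P(X=2) = 32/45, P(X=3) = 2/45

Enumerate traces; 9 have nonzero weight after conditioning:
  (Y=1, X=3, U=2, W=2, Z=3) weight 1/1584
  (Y=1, X=3, U=2, W=3, Z=3) weight 1/1584
  (Y=1, X=3, U=2, W=4, Z=3) weight 1/1584
  (Y=2, X=2, U=2, W=2, Z=3) weight 1/99
  (Y=2, X=2, U=2, W=3, Z=3) weight 1/99
  (Y=2, X=2, U=2, W=4, Z=3) weight 1/99
  (Y=3, X=1, U=2, W=2, Z=3) weight 1/288
  (Y=3, X=1, U=2, W=3, Z=3) weight 1/288
  … 1 more
Group by X:
  weight(X=1) = 1/96
  weight(X=2) = 1/33
  weight(X=3) = 1/528
Total weight = 1/96 + 1/33 + 1/528 = 15/352
P(X=1 | obs) = 1/96 / 15/352 = 11/45
P(X=2 | obs) = 1/33 / 15/352 = 32/45
P(X=3 | obs) = 1/528 / 15/352 = 2/45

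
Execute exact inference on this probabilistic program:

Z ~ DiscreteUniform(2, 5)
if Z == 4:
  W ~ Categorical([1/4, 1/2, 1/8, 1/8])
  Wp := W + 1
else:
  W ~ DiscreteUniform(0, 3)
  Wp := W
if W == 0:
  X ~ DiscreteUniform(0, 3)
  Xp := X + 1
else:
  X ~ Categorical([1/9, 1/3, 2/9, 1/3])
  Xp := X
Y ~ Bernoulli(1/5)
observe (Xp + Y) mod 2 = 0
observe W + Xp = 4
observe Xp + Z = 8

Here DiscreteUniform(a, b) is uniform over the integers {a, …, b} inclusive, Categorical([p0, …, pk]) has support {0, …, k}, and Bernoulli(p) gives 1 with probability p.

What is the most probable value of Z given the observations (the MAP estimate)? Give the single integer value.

argmax_v P(Z = v | obs) = 4

Enumerate traces; 2 have nonzero weight after conditioning:
  (Z=4, W=0, X=3, Y=0) weight 1/80
  (Z=5, W=1, X=3, Y=1) weight 1/240
Group by Z:
  weight(Z=4) = 1/80
  weight(Z=5) = 1/240
Total weight = 1/80 + 1/240 = 1/60
P(Z=4 | obs) = 1/80 / 1/60 = 3/4
P(Z=5 | obs) = 1/240 / 1/60 = 1/4
argmax = 4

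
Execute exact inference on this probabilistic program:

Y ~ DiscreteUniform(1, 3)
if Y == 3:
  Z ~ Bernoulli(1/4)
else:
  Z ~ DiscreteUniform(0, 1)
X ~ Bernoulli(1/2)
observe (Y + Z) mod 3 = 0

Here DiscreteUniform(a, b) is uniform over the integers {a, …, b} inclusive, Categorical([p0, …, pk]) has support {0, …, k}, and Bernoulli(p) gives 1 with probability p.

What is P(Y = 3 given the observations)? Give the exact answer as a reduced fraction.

P(Y = 3 | obs) = 3/5

Enumerate traces; 4 have nonzero weight after conditioning:
  (Y=2, Z=1, X=0) weight 1/12
  (Y=2, Z=1, X=1) weight 1/12
  (Y=3, Z=0, X=0) weight 1/8
  (Y=3, Z=0, X=1) weight 1/8
Group by Y:
  weight(Y=2) = 1/6
  weight(Y=3) = 1/4
Total weight = 1/6 + 1/4 = 5/12
P(Y=2 | obs) = 1/6 / 5/12 = 2/5
P(Y=3 | obs) = 1/4 / 5/12 = 3/5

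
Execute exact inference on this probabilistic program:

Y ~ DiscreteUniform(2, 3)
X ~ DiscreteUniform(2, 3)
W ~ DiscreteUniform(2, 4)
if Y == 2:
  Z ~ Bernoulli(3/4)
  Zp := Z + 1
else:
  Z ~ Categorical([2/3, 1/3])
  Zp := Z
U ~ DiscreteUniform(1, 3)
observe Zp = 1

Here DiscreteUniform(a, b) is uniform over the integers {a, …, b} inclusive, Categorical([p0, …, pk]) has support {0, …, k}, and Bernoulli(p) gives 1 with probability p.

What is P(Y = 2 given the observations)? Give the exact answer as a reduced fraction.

P(Y = 2 | obs) = 3/7

Enumerate traces; 36 have nonzero weight after conditioning:
  (Y=2, X=2, W=2, Z=0, U=1) weight 1/144
  (Y=2, X=2, W=2, Z=0, U=2) weight 1/144
  (Y=2, X=2, W=2, Z=0, U=3) weight 1/144
  (Y=2, X=2, W=3, Z=0, U=1) weight 1/144
  (Y=2, X=2, W=3, Z=0, U=2) weight 1/144
  (Y=2, X=2, W=3, Z=0, U=3) weight 1/144
  (Y=2, X=2, W=4, Z=0, U=1) weight 1/144
  (Y=2, X=2, W=4, Z=0, U=2) weight 1/144
  (Y=3, X=2, W=2, Z=1, U=1) weight 1/108
  … 27 more
Group by Y:
  weight(Y=2) = 1/8
  weight(Y=3) = 1/6
Total weight = 1/8 + 1/6 = 7/24
P(Y=2 | obs) = 1/8 / 7/24 = 3/7
P(Y=3 | obs) = 1/6 / 7/24 = 4/7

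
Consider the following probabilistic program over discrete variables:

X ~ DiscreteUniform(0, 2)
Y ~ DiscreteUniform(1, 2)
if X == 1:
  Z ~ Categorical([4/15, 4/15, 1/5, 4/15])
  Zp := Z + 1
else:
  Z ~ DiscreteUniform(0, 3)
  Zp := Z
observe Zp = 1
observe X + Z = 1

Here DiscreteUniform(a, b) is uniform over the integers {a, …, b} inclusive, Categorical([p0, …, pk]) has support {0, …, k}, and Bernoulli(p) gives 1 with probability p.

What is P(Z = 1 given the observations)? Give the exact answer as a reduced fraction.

Enumerate traces; 4 have nonzero weight after conditioning:
  (X=0, Y=1, Z=1) weight 1/24
  (X=0, Y=2, Z=1) weight 1/24
  (X=1, Y=1, Z=0) weight 2/45
  (X=1, Y=2, Z=0) weight 2/45
Group by Z:
  weight(Z=0) = 4/45
  weight(Z=1) = 1/12
Total weight = 4/45 + 1/12 = 31/180
P(Z=0 | obs) = 4/45 / 31/180 = 16/31
P(Z=1 | obs) = 1/12 / 31/180 = 15/31

P(Z = 1 | obs) = 15/31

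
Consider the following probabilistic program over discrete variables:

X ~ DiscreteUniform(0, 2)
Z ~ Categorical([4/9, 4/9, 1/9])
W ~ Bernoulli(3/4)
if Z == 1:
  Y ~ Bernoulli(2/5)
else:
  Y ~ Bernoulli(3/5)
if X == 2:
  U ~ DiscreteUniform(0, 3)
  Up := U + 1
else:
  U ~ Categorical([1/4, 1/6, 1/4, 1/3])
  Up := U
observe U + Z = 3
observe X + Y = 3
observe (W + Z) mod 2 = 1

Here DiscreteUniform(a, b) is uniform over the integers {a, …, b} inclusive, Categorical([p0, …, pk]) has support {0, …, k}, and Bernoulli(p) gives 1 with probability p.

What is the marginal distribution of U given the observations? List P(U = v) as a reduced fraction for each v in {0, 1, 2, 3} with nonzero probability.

Enumerate traces; 3 have nonzero weight after conditioning:
  (X=2, Z=0, W=1, Y=1, U=3) weight 1/60
  (X=2, Z=1, W=0, Y=1, U=2) weight 1/270
  (X=2, Z=2, W=1, Y=1, U=1) weight 1/240
Group by U:
  weight(U=1) = 1/240
  weight(U=2) = 1/270
  weight(U=3) = 1/60
Total weight = 1/240 + 1/270 + 1/60 = 53/2160
P(U=1 | obs) = 1/240 / 53/2160 = 9/53
P(U=2 | obs) = 1/270 / 53/2160 = 8/53
P(U=3 | obs) = 1/60 / 53/2160 = 36/53

P(U=1) = 9/53, P(U=2) = 8/53, P(U=3) = 36/53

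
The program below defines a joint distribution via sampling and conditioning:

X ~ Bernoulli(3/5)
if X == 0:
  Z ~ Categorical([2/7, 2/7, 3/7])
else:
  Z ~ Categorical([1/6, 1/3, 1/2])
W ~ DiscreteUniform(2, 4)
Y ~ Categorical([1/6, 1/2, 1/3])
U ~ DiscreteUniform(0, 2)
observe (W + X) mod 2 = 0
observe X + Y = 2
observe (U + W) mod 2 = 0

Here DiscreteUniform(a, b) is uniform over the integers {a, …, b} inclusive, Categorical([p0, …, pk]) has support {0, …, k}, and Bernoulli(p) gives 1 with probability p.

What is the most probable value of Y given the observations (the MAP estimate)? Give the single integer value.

argmax_v P(Y = v | obs) = 2

Enumerate traces; 15 have nonzero weight after conditioning:
  (X=0, Z=0, W=2, Y=2, U=0) weight 4/945
  (X=0, Z=0, W=2, Y=2, U=2) weight 4/945
  (X=0, Z=0, W=4, Y=2, U=0) weight 4/945
  (X=0, Z=0, W=4, Y=2, U=2) weight 4/945
  (X=0, Z=1, W=2, Y=2, U=0) weight 4/945
  (X=0, Z=1, W=2, Y=2, U=2) weight 4/945
  (X=0, Z=1, W=4, Y=2, U=0) weight 4/945
  (X=0, Z=1, W=4, Y=2, U=2) weight 4/945
  (X=1, Z=0, W=3, Y=1, U=1) weight 1/180
  … 6 more
Group by Y:
  weight(Y=1) = 1/30
  weight(Y=2) = 8/135
Total weight = 1/30 + 8/135 = 5/54
P(Y=1 | obs) = 1/30 / 5/54 = 9/25
P(Y=2 | obs) = 8/135 / 5/54 = 16/25
argmax = 2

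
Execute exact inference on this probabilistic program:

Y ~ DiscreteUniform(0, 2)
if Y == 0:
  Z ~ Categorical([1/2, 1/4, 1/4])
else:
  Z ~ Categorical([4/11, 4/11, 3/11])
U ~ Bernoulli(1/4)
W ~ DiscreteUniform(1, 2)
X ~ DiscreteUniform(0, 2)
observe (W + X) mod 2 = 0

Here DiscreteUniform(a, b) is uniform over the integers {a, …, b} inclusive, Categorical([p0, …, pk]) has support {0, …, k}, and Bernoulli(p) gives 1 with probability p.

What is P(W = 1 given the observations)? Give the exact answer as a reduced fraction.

Enumerate traces; 54 have nonzero weight after conditioning:
  (Y=0, Z=0, U=0, W=1, X=1) weight 1/48
  (Y=0, Z=0, U=0, W=2, X=0) weight 1/48
  (Y=0, Z=0, U=0, W=2, X=2) weight 1/48
  (Y=0, Z=0, U=1, W=1, X=1) weight 1/144
  (Y=0, Z=0, U=1, W=2, X=0) weight 1/144
  (Y=0, Z=0, U=1, W=2, X=2) weight 1/144
  (Y=0, Z=1, U=0, W=1, X=1) weight 1/96
  (Y=0, Z=1, U=0, W=2, X=0) weight 1/96
  … 46 more
Group by W:
  weight(W=1) = 1/6
  weight(W=2) = 1/3
Total weight = 1/6 + 1/3 = 1/2
P(W=1 | obs) = 1/6 / 1/2 = 1/3
P(W=2 | obs) = 1/3 / 1/2 = 2/3

P(W = 1 | obs) = 1/3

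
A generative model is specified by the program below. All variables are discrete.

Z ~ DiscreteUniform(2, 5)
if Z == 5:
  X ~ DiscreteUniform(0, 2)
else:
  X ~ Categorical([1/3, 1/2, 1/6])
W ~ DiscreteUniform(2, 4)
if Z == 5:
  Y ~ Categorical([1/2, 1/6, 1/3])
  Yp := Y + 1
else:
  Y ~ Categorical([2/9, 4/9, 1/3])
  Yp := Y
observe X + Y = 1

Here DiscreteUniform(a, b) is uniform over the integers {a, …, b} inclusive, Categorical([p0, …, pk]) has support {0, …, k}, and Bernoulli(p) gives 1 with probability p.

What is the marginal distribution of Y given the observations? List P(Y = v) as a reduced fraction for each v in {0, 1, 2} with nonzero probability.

Enumerate traces; 24 have nonzero weight after conditioning:
  (Z=2, X=0, W=2, Y=1) weight 1/81
  (Z=2, X=0, W=3, Y=1) weight 1/81
  (Z=2, X=0, W=4, Y=1) weight 1/81
  (Z=2, X=1, W=2, Y=0) weight 1/108
  (Z=2, X=1, W=3, Y=0) weight 1/108
  (Z=2, X=1, W=4, Y=0) weight 1/108
  (Z=3, X=0, W=2, Y=1) weight 1/81
  (Z=3, X=0, W=3, Y=1) weight 1/81
  … 16 more
Group by Y:
  weight(Y=0) = 1/8
  weight(Y=1) = 1/8
Total weight = 1/8 + 1/8 = 1/4
P(Y=0 | obs) = 1/8 / 1/4 = 1/2
P(Y=1 | obs) = 1/8 / 1/4 = 1/2

P(Y=0) = 1/2, P(Y=1) = 1/2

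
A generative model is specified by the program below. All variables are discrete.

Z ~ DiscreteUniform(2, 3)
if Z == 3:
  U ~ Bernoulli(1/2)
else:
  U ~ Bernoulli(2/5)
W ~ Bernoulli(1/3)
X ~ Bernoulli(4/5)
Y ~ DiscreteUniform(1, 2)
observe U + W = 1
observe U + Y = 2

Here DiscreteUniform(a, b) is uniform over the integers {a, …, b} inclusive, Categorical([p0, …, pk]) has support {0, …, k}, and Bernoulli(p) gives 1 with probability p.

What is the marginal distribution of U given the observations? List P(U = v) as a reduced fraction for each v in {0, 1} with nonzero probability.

Enumerate traces; 8 have nonzero weight after conditioning:
  (Z=2, U=0, W=1, X=0, Y=2) weight 1/100
  (Z=2, U=0, W=1, X=1, Y=2) weight 1/25
  (Z=2, U=1, W=0, X=0, Y=1) weight 1/75
  (Z=2, U=1, W=0, X=1, Y=1) weight 4/75
  (Z=3, U=0, W=1, X=0, Y=2) weight 1/120
  (Z=3, U=0, W=1, X=1, Y=2) weight 1/30
  (Z=3, U=1, W=0, X=0, Y=1) weight 1/60
  (Z=3, U=1, W=0, X=1, Y=1) weight 1/15
Group by U:
  weight(U=0) = 11/120
  weight(U=1) = 3/20
Total weight = 11/120 + 3/20 = 29/120
P(U=0 | obs) = 11/120 / 29/120 = 11/29
P(U=1 | obs) = 3/20 / 29/120 = 18/29

P(U=0) = 11/29, P(U=1) = 18/29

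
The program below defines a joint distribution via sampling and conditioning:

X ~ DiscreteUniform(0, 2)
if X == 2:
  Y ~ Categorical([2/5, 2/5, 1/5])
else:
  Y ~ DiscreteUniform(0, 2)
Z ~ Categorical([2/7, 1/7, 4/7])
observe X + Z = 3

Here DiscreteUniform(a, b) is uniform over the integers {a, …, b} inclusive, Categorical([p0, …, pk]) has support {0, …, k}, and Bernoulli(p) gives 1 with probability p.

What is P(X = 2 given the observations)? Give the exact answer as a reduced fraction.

P(X = 2 | obs) = 1/5

Enumerate traces; 6 have nonzero weight after conditioning:
  (X=1, Y=0, Z=2) weight 4/63
  (X=1, Y=1, Z=2) weight 4/63
  (X=1, Y=2, Z=2) weight 4/63
  (X=2, Y=0, Z=1) weight 2/105
  (X=2, Y=1, Z=1) weight 2/105
  (X=2, Y=2, Z=1) weight 1/105
Group by X:
  weight(X=1) = 4/21
  weight(X=2) = 1/21
Total weight = 4/21 + 1/21 = 5/21
P(X=1 | obs) = 4/21 / 5/21 = 4/5
P(X=2 | obs) = 1/21 / 5/21 = 1/5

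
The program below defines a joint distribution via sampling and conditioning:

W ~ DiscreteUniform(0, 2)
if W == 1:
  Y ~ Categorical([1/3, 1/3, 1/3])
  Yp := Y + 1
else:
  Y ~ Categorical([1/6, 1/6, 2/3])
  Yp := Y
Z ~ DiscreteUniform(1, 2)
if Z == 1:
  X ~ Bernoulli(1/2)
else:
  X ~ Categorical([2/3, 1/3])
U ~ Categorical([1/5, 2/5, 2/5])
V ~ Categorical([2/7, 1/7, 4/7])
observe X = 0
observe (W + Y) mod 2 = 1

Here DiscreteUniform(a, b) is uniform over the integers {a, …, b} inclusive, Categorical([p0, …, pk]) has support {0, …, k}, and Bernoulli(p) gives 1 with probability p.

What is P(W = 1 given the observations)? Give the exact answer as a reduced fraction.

P(W = 1 | obs) = 2/3

Enumerate traces; 72 have nonzero weight after conditioning:
  (W=0, Y=1, Z=1, X=0, U=0, V=0) weight 1/1260
  (W=0, Y=1, Z=1, X=0, U=0, V=1) weight 1/2520
  (W=0, Y=1, Z=1, X=0, U=0, V=2) weight 1/630
  (W=0, Y=1, Z=1, X=0, U=1, V=0) weight 1/630
  (W=0, Y=1, Z=1, X=0, U=1, V=1) weight 1/1260
  (W=0, Y=1, Z=1, X=0, U=1, V=2) weight 1/315
  (W=0, Y=1, Z=1, X=0, U=2, V=0) weight 1/630
  (W=0, Y=1, Z=1, X=0, U=2, V=1) weight 1/1260
  (W=1, Y=0, Z=1, X=0, U=0, V=0) weight 1/630
  (W=2, Y=1, Z=1, X=0, U=0, V=0) weight 1/1260
  … 62 more
Group by W:
  weight(W=0) = 7/216
  weight(W=1) = 7/54
  weight(W=2) = 7/216
Total weight = 7/216 + 7/54 + 7/216 = 7/36
P(W=0 | obs) = 7/216 / 7/36 = 1/6
P(W=1 | obs) = 7/54 / 7/36 = 2/3
P(W=2 | obs) = 7/216 / 7/36 = 1/6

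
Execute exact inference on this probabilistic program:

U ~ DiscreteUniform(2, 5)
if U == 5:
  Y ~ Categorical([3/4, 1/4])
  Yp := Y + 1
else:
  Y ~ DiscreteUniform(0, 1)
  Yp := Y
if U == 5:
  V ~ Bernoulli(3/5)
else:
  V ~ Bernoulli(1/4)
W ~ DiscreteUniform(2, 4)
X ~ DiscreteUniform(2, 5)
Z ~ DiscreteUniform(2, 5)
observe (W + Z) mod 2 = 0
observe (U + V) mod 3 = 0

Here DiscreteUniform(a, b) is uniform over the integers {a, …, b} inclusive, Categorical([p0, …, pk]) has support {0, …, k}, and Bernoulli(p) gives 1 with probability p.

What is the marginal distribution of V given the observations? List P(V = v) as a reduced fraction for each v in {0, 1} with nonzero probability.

Enumerate traces; 144 have nonzero weight after conditioning:
  (U=2, Y=0, V=1, W=2, X=2, Z=2) weight 1/1536
  (U=2, Y=0, V=1, W=2, X=2, Z=4) weight 1/1536
  (U=2, Y=0, V=1, W=2, X=3, Z=2) weight 1/1536
  (U=2, Y=0, V=1, W=2, X=3, Z=4) weight 1/1536
  (U=2, Y=0, V=1, W=2, X=4, Z=2) weight 1/1536
  (U=2, Y=0, V=1, W=2, X=4, Z=4) weight 1/1536
  (U=2, Y=0, V=1, W=2, X=5, Z=2) weight 1/1536
  (U=2, Y=0, V=1, W=2, X=5, Z=4) weight 1/1536
  (U=3, Y=0, V=0, W=2, X=2, Z=2) weight 1/512
  … 135 more
Group by V:
  weight(V=0) = 3/32
  weight(V=1) = 17/160
Total weight = 3/32 + 17/160 = 1/5
P(V=0 | obs) = 3/32 / 1/5 = 15/32
P(V=1 | obs) = 17/160 / 1/5 = 17/32

P(V=0) = 15/32, P(V=1) = 17/32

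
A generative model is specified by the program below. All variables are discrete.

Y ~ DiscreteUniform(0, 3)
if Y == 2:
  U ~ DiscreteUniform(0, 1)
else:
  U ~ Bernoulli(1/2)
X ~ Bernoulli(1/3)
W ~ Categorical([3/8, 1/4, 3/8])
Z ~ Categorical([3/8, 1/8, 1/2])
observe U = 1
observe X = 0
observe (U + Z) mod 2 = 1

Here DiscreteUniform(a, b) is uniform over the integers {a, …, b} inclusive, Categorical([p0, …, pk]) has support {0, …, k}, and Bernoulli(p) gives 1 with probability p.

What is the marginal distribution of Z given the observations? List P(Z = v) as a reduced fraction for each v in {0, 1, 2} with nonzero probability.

Enumerate traces; 24 have nonzero weight after conditioning:
  (Y=0, U=1, X=0, W=0, Z=0) weight 3/256
  (Y=0, U=1, X=0, W=0, Z=2) weight 1/64
  (Y=0, U=1, X=0, W=1, Z=0) weight 1/128
  (Y=0, U=1, X=0, W=1, Z=2) weight 1/96
  (Y=0, U=1, X=0, W=2, Z=0) weight 3/256
  (Y=0, U=1, X=0, W=2, Z=2) weight 1/64
  (Y=1, U=1, X=0, W=0, Z=0) weight 3/256
  (Y=1, U=1, X=0, W=0, Z=2) weight 1/64
  … 16 more
Group by Z:
  weight(Z=0) = 1/8
  weight(Z=2) = 1/6
Total weight = 1/8 + 1/6 = 7/24
P(Z=0 | obs) = 1/8 / 7/24 = 3/7
P(Z=2 | obs) = 1/6 / 7/24 = 4/7

P(Z=0) = 3/7, P(Z=2) = 4/7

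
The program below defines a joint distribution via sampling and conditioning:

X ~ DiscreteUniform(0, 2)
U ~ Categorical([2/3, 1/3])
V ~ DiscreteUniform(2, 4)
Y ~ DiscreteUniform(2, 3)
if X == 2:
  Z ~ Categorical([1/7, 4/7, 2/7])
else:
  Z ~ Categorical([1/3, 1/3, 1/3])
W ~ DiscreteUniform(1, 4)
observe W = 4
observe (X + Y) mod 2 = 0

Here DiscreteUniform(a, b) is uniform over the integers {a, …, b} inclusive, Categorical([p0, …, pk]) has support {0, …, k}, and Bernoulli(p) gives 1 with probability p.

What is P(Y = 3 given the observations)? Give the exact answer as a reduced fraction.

P(Y = 3 | obs) = 1/3

Enumerate traces; 54 have nonzero weight after conditioning:
  (X=0, U=0, V=2, Y=2, Z=0, W=4) weight 1/324
  (X=0, U=0, V=2, Y=2, Z=1, W=4) weight 1/324
  (X=0, U=0, V=2, Y=2, Z=2, W=4) weight 1/324
  (X=0, U=0, V=3, Y=2, Z=0, W=4) weight 1/324
  (X=0, U=0, V=3, Y=2, Z=1, W=4) weight 1/324
  (X=0, U=0, V=3, Y=2, Z=2, W=4) weight 1/324
  (X=0, U=0, V=4, Y=2, Z=0, W=4) weight 1/324
  (X=0, U=0, V=4, Y=2, Z=1, W=4) weight 1/324
  (X=1, U=0, V=2, Y=3, Z=0, W=4) weight 1/324
  … 45 more
Group by Y:
  weight(Y=2) = 1/12
  weight(Y=3) = 1/24
Total weight = 1/12 + 1/24 = 1/8
P(Y=2 | obs) = 1/12 / 1/8 = 2/3
P(Y=3 | obs) = 1/24 / 1/8 = 1/3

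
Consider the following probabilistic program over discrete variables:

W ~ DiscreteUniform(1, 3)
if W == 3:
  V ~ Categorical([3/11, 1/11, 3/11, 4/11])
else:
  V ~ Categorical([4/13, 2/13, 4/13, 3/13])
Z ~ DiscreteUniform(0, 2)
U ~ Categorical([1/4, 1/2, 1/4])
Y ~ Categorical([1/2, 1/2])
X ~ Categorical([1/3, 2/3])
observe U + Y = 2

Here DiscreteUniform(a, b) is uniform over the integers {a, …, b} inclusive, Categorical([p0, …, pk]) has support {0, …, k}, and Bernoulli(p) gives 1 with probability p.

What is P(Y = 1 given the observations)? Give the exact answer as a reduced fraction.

Enumerate traces; 144 have nonzero weight after conditioning:
  (W=1, V=0, Z=0, U=1, Y=1, X=0) weight 1/351
  (W=1, V=0, Z=0, U=1, Y=1, X=1) weight 2/351
  (W=1, V=0, Z=0, U=2, Y=0, X=0) weight 1/702
  (W=1, V=0, Z=0, U=2, Y=0, X=1) weight 1/351
  (W=1, V=0, Z=1, U=1, Y=1, X=0) weight 1/351
  (W=1, V=0, Z=1, U=1, Y=1, X=1) weight 2/351
  (W=1, V=0, Z=1, U=2, Y=0, X=0) weight 1/702
  (W=1, V=0, Z=1, U=2, Y=0, X=1) weight 1/351
  … 136 more
Group by Y:
  weight(Y=0) = 1/8
  weight(Y=1) = 1/4
Total weight = 1/8 + 1/4 = 3/8
P(Y=0 | obs) = 1/8 / 3/8 = 1/3
P(Y=1 | obs) = 1/4 / 3/8 = 2/3

P(Y = 1 | obs) = 2/3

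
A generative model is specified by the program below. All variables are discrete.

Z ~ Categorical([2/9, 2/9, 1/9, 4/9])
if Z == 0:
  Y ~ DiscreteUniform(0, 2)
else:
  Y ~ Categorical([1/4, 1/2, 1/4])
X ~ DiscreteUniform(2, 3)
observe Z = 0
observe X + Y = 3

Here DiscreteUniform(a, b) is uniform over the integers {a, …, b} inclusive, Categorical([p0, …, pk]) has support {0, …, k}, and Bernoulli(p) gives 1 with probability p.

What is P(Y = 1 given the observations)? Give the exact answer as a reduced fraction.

P(Y = 1 | obs) = 1/2

Enumerate traces; 2 have nonzero weight after conditioning:
  (Z=0, Y=0, X=3) weight 1/27
  (Z=0, Y=1, X=2) weight 1/27
Group by Y:
  weight(Y=0) = 1/27
  weight(Y=1) = 1/27
Total weight = 1/27 + 1/27 = 2/27
P(Y=0 | obs) = 1/27 / 2/27 = 1/2
P(Y=1 | obs) = 1/27 / 2/27 = 1/2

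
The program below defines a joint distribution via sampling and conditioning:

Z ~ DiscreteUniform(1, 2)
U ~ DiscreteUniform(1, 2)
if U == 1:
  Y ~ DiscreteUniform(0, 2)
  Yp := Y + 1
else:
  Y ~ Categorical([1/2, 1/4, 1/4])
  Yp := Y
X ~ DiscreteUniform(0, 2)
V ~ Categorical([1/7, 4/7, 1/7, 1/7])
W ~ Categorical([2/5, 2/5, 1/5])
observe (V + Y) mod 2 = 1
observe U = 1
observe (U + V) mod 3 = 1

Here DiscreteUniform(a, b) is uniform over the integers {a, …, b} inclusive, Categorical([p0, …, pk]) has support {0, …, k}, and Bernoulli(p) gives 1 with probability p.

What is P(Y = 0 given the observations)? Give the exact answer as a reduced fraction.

Enumerate traces; 54 have nonzero weight after conditioning:
  (Z=1, U=1, Y=0, X=0, V=3, W=0) weight 1/630
  (Z=1, U=1, Y=0, X=0, V=3, W=1) weight 1/630
  (Z=1, U=1, Y=0, X=0, V=3, W=2) weight 1/1260
  (Z=1, U=1, Y=0, X=1, V=3, W=0) weight 1/630
  (Z=1, U=1, Y=0, X=1, V=3, W=1) weight 1/630
  (Z=1, U=1, Y=0, X=1, V=3, W=2) weight 1/1260
  (Z=1, U=1, Y=0, X=2, V=3, W=0) weight 1/630
  (Z=1, U=1, Y=0, X=2, V=3, W=1) weight 1/630
  (Z=1, U=1, Y=1, X=0, V=0, W=0) weight 1/630
  (Z=1, U=1, Y=2, X=0, V=3, W=0) weight 1/630
  … 44 more
Group by Y:
  weight(Y=0) = 1/42
  weight(Y=1) = 1/42
  weight(Y=2) = 1/42
Total weight = 1/42 + 1/42 + 1/42 = 1/14
P(Y=0 | obs) = 1/42 / 1/14 = 1/3
P(Y=1 | obs) = 1/42 / 1/14 = 1/3
P(Y=2 | obs) = 1/42 / 1/14 = 1/3

P(Y = 0 | obs) = 1/3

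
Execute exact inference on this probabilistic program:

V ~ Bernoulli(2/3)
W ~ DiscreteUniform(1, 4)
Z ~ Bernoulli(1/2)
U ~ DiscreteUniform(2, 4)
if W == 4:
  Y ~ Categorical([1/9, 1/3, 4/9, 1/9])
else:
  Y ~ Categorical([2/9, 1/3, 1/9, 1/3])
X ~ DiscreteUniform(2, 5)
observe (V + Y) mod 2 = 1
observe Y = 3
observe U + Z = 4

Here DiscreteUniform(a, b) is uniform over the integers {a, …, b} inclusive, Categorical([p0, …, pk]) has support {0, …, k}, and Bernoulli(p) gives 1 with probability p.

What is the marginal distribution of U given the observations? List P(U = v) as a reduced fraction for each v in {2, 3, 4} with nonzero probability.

Enumerate traces; 32 have nonzero weight after conditioning:
  (V=0, W=1, Z=0, U=4, Y=3, X=2) weight 1/864
  (V=0, W=1, Z=0, U=4, Y=3, X=3) weight 1/864
  (V=0, W=1, Z=0, U=4, Y=3, X=4) weight 1/864
  (V=0, W=1, Z=0, U=4, Y=3, X=5) weight 1/864
  (V=0, W=1, Z=1, U=3, Y=3, X=2) weight 1/864
  (V=0, W=1, Z=1, U=3, Y=3, X=3) weight 1/864
  (V=0, W=1, Z=1, U=3, Y=3, X=4) weight 1/864
  (V=0, W=1, Z=1, U=3, Y=3, X=5) weight 1/864
  … 24 more
Group by U:
  weight(U=3) = 5/324
  weight(U=4) = 5/324
Total weight = 5/324 + 5/324 = 5/162
P(U=3 | obs) = 5/324 / 5/162 = 1/2
P(U=4 | obs) = 5/324 / 5/162 = 1/2

P(U=3) = 1/2, P(U=4) = 1/2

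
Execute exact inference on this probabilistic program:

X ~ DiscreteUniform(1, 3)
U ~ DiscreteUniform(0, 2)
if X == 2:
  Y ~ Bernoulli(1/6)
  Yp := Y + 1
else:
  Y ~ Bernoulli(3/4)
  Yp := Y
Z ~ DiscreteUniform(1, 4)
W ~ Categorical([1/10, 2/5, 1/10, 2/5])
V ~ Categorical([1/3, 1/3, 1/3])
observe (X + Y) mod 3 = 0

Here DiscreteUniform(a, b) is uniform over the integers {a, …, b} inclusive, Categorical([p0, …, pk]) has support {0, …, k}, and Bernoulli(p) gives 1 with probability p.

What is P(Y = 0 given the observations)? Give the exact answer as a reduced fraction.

Enumerate traces; 288 have nonzero weight after conditioning:
  (X=2, U=0, Y=1, Z=1, W=0, V=0) weight 1/6480
  (X=2, U=0, Y=1, Z=1, W=0, V=1) weight 1/6480
  (X=2, U=0, Y=1, Z=1, W=0, V=2) weight 1/6480
  (X=2, U=0, Y=1, Z=1, W=1, V=0) weight 1/1620
  (X=2, U=0, Y=1, Z=1, W=1, V=1) weight 1/1620
  (X=2, U=0, Y=1, Z=1, W=1, V=2) weight 1/1620
  (X=2, U=0, Y=1, Z=1, W=2, V=0) weight 1/6480
  (X=2, U=0, Y=1, Z=1, W=2, V=1) weight 1/6480
  (X=3, U=0, Y=0, Z=1, W=0, V=0) weight 1/4320
  … 279 more
Group by Y:
  weight(Y=0) = 1/12
  weight(Y=1) = 1/18
Total weight = 1/12 + 1/18 = 5/36
P(Y=0 | obs) = 1/12 / 5/36 = 3/5
P(Y=1 | obs) = 1/18 / 5/36 = 2/5

P(Y = 0 | obs) = 3/5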